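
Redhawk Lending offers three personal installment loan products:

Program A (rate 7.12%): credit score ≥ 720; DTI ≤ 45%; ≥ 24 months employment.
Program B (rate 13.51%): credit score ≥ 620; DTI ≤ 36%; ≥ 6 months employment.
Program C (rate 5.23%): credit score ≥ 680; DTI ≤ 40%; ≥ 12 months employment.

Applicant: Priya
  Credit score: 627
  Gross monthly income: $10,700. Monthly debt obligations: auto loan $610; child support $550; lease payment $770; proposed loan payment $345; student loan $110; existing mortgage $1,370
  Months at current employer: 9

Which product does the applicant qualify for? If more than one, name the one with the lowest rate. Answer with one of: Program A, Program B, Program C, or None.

Total debts = (610 + 550 + 770 + 345 + 110 + 1,370) = 3,755; DTI = 3,755/10,700 = 35.1%.
Program A: score 627 < 720; DTI 35.1% ≤ 45%; employment 9 < 24 mo → does not qualify.
Program B: score 627 ≥ 620; DTI 35.1% ≤ 36%; employment 9 ≥ 6 mo → qualifies.
Program C: score 627 < 680; DTI 35.1% ≤ 40%; employment 9 < 12 mo → does not qualify.

Program B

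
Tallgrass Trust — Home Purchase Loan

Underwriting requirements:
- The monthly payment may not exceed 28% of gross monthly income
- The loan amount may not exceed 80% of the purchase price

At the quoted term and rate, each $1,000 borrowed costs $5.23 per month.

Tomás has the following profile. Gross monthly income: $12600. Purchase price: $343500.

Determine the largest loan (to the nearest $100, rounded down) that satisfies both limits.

$274,800

Payment cap: 28% × $12,600 = $3,528/month.
At $5.23 per $1,000, that supports 3,528/5.23 × 1,000 ≈ $674,569 → $674,500.
LTV cap: 80% × $343,500 = $274,800 → $274,800.
Binding constraint: loan-to-value.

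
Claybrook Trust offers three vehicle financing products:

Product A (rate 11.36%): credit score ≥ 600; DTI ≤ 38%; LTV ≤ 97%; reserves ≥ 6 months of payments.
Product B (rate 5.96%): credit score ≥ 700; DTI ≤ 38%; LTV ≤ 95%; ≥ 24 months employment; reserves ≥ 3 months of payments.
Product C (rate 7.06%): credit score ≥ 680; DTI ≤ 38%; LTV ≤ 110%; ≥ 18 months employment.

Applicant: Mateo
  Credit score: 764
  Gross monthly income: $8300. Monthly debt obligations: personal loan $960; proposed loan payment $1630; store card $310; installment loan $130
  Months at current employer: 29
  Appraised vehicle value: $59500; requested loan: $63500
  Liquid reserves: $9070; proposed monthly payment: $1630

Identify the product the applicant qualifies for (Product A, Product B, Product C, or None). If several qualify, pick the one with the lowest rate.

Product C

Total debts = (960 + 1,630 + 310 + 130) = 3,030; DTI = 3,030/8,300 = 36.5%.
LTV = 63,500/59,500 = 106.7%.
Reserves = 9,070/1,630 = 5.6 months.
Product A: score 764 ≥ 600; DTI 36.5% ≤ 38%; LTV 106.7% > 97%; reserves 5.6 < 6 mo → does not qualify.
Product B: score 764 ≥ 700; DTI 36.5% ≤ 38%; LTV 106.7% > 95%; employment 29 ≥ 24 mo; reserves 5.6 ≥ 3 mo → does not qualify.
Product C: score 764 ≥ 680; DTI 36.5% ≤ 38%; LTV 106.7% ≤ 110%; employment 29 ≥ 18 mo → qualifies.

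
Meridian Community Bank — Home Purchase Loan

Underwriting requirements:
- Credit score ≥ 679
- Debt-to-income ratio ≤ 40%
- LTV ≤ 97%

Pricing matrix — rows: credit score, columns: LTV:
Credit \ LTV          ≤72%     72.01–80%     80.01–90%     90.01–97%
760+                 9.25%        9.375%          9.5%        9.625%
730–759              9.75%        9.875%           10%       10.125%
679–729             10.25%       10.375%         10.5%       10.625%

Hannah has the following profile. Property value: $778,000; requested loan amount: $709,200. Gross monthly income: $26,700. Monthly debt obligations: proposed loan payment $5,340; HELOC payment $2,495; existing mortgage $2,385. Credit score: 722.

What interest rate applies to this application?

10.625%

Credit score 722 ≥ 679; Total monthly debts = (5,340 + 2,495 + 2,385) = 10,220. DTI = 10,220/26,700 = 38.3% ≤ 40%
LTV = 709,200/778,000 = 91.2% ≤ 97%
Row: 722 falls in 679–729. Column: 91.2% falls in 90.01–97%. Rate = 10.625%.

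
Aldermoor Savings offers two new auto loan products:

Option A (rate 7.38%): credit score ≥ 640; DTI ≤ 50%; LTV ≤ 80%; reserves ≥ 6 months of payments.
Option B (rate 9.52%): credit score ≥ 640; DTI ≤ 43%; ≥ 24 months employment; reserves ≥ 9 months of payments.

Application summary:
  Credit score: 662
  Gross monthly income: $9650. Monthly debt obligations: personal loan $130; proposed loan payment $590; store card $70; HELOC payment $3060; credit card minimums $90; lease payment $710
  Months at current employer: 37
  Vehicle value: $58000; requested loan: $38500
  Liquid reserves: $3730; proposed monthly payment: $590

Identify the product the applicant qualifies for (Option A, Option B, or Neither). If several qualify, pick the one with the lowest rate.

Total debts = (130 + 590 + 70 + 3,060 + 90 + 710) = 4,650; DTI = 4,650/9,650 = 48.2%.
LTV = 38,500/58,000 = 66.4%.
Reserves = 3,730/590 = 6.3 months.
Option A: score 662 ≥ 640; DTI 48.2% ≤ 50%; LTV 66.4% ≤ 80%; reserves 6.3 ≥ 6 mo → qualifies.
Option B: score 662 ≥ 640; DTI 48.2% > 43%; employment 37 ≥ 24 mo; reserves 6.3 < 9 mo → does not qualify.

Option A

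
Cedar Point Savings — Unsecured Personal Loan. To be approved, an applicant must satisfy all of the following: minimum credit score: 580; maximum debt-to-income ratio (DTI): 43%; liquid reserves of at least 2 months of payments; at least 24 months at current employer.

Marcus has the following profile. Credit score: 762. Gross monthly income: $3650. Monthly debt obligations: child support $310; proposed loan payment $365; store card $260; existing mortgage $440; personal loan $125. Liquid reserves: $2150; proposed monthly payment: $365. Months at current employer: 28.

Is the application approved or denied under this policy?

Approved

Credit score 762 ≥ 580 (meets)
Total monthly debts = (310 + 365 + 260 + 440 + 125) = 1,500. DTI: 1,500 ÷ 3,650 = 41.1%, within the 43% cap
Reserves: 2,150 ÷ 365 = 5.9 months (meets 2-month minimum)
Employment 28 ≥ 24 months
All criteria satisfied.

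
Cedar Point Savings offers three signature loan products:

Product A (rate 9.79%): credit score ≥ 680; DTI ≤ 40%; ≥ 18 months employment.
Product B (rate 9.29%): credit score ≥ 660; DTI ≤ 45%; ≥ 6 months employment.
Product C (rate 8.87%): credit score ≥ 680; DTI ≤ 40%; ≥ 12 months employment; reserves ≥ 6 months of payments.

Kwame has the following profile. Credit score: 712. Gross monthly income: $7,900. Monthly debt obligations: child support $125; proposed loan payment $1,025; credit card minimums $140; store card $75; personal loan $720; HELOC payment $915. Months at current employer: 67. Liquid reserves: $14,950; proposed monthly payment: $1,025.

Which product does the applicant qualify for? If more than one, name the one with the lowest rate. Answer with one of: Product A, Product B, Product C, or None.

Product C

Total debts = (125 + 1,025 + 140 + 75 + 720 + 915) = 3,000; DTI = 3,000/7,900 = 38%.
Reserves = 14,950/1,025 = 14.6 months.
Product A: score 712 ≥ 680; DTI 38% ≤ 40%; employment 67 ≥ 18 mo → qualifies.
Product B: score 712 ≥ 660; DTI 38% ≤ 45%; employment 67 ≥ 6 mo → qualifies.
Product C: score 712 ≥ 680; DTI 38% ≤ 40%; employment 67 ≥ 12 mo; reserves 14.6 ≥ 6 mo → qualifies.
Qualifying: Product A, Product B, Product C. Lowest rate is 8.87% → Product C.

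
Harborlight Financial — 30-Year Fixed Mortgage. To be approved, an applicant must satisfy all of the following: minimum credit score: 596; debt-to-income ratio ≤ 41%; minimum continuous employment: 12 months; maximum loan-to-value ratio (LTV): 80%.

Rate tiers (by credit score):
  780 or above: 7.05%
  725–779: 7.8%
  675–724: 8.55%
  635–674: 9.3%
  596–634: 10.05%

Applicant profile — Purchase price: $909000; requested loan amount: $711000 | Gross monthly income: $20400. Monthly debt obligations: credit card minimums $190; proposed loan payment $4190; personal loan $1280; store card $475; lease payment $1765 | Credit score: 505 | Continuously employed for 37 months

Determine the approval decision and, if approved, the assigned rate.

Denied

Credit score 505 < 596 (below minimum)
Loan-to-value = 711,000/909,000 = 78.2% — pass (80% max)
Total monthly debts = (190 + 4,190 + 1,280 + 475 + 1,765) = 7,900. Debt-to-income = 7,900/20,400 = 38.7% — meets 41% limit
Employment 37 ≥ 12 months
Not all requirements met → denied.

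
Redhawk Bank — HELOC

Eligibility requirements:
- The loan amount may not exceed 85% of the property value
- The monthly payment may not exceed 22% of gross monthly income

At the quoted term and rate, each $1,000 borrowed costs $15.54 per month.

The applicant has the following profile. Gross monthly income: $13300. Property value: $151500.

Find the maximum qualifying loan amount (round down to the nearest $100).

$128,700

Payment cap: 22% × $13,300 = $2,926/month.
At $15.54 per $1,000, that supports 2,926/15.54 × 1,000 ≈ $188,288 → $188,200.
LTV cap: 85% × $151,500 = $128,775 → $128,700.
Binding constraint: loan-to-value.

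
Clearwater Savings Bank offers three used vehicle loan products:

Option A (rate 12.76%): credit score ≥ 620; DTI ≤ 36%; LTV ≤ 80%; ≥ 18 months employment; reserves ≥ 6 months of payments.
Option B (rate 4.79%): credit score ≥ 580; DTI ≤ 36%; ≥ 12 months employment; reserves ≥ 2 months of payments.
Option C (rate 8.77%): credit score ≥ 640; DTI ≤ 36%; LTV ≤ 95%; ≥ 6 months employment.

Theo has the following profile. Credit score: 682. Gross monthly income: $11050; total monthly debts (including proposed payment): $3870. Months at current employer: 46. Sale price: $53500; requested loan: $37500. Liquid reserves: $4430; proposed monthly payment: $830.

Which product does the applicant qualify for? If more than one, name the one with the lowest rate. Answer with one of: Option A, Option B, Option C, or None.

Option B

DTI = 3,870/11,050 = 35%.
LTV = 37,500/53,500 = 70.1%.
Reserves = 4,430/830 = 5.3 months.
Option A: score 682 ≥ 620; DTI 35% ≤ 36%; LTV 70.1% ≤ 80%; employment 46 ≥ 18 mo; reserves 5.3 < 6 mo → does not qualify.
Option B: score 682 ≥ 580; DTI 35% ≤ 36%; employment 46 ≥ 12 mo; reserves 5.3 ≥ 2 mo → qualifies.
Option C: score 682 ≥ 640; DTI 35% ≤ 36%; LTV 70.1% ≤ 95%; employment 46 ≥ 6 mo → qualifies.
Qualifying: Option B, Option C. Lowest rate is 4.79% → Option B.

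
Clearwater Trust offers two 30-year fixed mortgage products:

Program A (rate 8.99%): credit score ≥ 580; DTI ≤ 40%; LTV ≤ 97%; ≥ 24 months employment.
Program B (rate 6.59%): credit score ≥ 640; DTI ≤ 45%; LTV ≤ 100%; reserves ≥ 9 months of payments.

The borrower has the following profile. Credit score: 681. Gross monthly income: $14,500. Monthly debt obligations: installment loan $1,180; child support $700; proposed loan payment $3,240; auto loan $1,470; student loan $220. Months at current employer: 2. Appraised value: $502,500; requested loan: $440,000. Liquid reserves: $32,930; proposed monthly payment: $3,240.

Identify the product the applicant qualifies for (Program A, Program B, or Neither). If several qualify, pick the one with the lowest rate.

Total debts = (1,180 + 700 + 3,240 + 1,470 + 220) = 6,810; DTI = 6,810/14,500 = 47%.
LTV = 440,000/502,500 = 87.6%.
Reserves = 32,930/3,240 = 10.2 months.
Program A: score 681 ≥ 580; DTI 47% > 40%; LTV 87.6% ≤ 97%; employment 2 < 24 mo → does not qualify.
Program B: score 681 ≥ 640; DTI 47% > 45%; LTV 87.6% ≤ 100%; reserves 10.2 ≥ 9 mo → does not qualify.

Neither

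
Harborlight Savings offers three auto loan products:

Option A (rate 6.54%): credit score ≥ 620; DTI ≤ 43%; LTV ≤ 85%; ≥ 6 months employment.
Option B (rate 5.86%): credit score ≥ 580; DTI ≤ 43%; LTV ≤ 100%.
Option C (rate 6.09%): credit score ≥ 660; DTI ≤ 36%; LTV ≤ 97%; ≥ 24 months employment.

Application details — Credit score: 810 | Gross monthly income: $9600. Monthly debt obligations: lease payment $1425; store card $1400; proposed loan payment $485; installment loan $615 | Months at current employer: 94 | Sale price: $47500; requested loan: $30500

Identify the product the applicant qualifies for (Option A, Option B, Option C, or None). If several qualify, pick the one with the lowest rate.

Total debts = (1,425 + 1,400 + 485 + 615) = 3,925; DTI = 3,925/9,600 = 40.9%.
LTV = 30,500/47,500 = 64.2%.
Option A: score 810 ≥ 620; DTI 40.9% ≤ 43%; LTV 64.2% ≤ 85%; employment 94 ≥ 6 mo → qualifies.
Option B: score 810 ≥ 580; DTI 40.9% ≤ 43%; LTV 64.2% ≤ 100% → qualifies.
Option C: score 810 ≥ 660; DTI 40.9% > 36%; LTV 64.2% ≤ 97%; employment 94 ≥ 24 mo → does not qualify.
Qualifying: Option A, Option B. Lowest rate is 5.86% → Option B.

Option B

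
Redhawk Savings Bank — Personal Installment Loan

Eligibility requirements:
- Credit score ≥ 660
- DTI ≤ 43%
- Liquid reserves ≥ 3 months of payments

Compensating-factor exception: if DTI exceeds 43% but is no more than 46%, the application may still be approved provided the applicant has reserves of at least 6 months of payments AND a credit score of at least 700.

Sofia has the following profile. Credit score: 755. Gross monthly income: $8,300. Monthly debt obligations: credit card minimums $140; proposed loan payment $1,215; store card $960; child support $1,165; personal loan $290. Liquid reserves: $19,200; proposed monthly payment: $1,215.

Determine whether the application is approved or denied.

Approved

Credit score 755 ≥ 660 (meets base)
Total debts = (140 + 1,215 + 960 + 1,165 + 290) = 3,770. DTI = 3,770/8,300 = 45.4% > 43% — standard DTI limit exceeded.
Reserves = 19,200/1,215 = 15.8 months ≥ 3
45.4% falls in the override range (43%–46%), so the compensating-factor test applies.
Reserves 15.8 ≥ 6 months; credit score 755 ≥ 700.
Both compensating conditions met → exception applies.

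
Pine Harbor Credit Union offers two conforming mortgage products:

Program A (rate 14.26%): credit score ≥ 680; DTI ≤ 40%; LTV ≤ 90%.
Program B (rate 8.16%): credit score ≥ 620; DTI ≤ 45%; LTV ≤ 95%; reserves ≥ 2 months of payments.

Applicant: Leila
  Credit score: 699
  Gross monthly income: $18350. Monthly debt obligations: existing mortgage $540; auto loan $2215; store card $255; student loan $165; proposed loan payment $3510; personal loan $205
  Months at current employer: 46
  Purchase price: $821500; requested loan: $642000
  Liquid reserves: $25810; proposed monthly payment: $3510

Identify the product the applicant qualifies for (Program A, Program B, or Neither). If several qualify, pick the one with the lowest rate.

Total debts = (540 + 2,215 + 255 + 165 + 3,510 + 205) = 6,890; DTI = 6,890/18,350 = 37.5%.
LTV = 642,000/821,500 = 78.1%.
Reserves = 25,810/3,510 = 7.4 months.
Program A: score 699 ≥ 680; DTI 37.5% ≤ 40%; LTV 78.1% ≤ 90% → qualifies.
Program B: score 699 ≥ 620; DTI 37.5% ≤ 45%; LTV 78.1% ≤ 95%; reserves 7.4 ≥ 2 mo → qualifies.
Qualifying: Program A, Program B. Lowest rate is 8.16% → Program B.

Program B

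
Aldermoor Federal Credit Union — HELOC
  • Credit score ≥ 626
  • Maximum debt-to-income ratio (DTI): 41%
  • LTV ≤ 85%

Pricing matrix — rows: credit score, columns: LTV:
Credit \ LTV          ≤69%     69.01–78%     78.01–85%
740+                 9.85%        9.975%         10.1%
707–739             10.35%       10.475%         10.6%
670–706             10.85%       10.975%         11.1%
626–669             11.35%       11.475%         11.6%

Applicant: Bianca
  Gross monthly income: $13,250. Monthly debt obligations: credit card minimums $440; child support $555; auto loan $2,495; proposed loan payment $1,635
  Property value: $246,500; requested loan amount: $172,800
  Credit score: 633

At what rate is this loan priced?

Credit score 633 ≥ 626; Total monthly debts = (440 + 555 + 2,495 + 1,635) = 5,125. DTI: 5,125 ÷ 13,250 = 38.7%, within the 41% cap
LTV: 172,800 ÷ 246,500 = 70.1%, within 85% cap
Score 633 is in the 626–669 band; LTV 70.1% is in the 69.01–78% band → 11.475%.

11.475%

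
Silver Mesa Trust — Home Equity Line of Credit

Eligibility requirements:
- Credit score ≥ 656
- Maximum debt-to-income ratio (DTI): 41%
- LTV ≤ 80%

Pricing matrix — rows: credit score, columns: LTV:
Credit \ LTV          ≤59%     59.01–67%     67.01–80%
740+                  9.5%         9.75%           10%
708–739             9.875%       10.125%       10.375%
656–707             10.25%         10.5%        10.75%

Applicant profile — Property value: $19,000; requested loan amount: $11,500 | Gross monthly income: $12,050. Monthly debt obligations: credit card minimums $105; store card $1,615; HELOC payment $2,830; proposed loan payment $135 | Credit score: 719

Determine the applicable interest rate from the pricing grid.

10.125%

Credit score 719 ≥ 656; Total monthly debts = (105 + 1,615 + 2,830 + 135) = 4,685. Debt-to-income = 4,685/12,050 = 38.9% — meets 41% limit
LTV: 11,500 ÷ 19,000 = 60.5%, within 80% cap
Row: 719 falls in 708–739. Column: 60.5% falls in 59.01–67%. Rate = 10.125%.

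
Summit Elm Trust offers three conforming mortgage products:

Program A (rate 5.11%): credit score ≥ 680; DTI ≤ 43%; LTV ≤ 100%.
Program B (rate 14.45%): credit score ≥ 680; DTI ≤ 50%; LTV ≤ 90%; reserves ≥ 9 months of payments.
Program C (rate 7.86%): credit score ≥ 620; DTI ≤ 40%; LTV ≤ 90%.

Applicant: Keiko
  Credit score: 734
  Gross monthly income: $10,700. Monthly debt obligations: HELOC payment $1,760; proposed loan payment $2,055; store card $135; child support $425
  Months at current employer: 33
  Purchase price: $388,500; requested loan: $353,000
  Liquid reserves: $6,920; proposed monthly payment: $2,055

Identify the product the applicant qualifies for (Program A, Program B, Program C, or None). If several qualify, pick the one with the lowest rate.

Total debts = (1,760 + 2,055 + 135 + 425) = 4,375; DTI = 4,375/10,700 = 40.9%.
LTV = 353,000/388,500 = 90.9%.
Reserves = 6,920/2,055 = 3.4 months.
Program A: score 734 ≥ 680; DTI 40.9% ≤ 43%; LTV 90.9% ≤ 100% → qualifies.
Program B: score 734 ≥ 680; DTI 40.9% ≤ 50%; LTV 90.9% > 90%; reserves 3.4 < 9 mo → does not qualify.
Program C: score 734 ≥ 620; DTI 40.9% > 40%; LTV 90.9% > 90% → does not qualify.

Program A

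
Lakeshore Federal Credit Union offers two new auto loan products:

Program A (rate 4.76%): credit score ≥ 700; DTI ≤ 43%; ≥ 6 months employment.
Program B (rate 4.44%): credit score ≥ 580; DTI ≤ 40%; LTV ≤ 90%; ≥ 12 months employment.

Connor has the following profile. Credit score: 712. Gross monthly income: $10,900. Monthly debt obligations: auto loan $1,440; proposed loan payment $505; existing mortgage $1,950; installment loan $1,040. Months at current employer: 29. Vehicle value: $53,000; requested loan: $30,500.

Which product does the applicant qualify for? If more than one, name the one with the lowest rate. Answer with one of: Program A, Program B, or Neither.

Total debts = (1,440 + 505 + 1,950 + 1,040) = 4,935; DTI = 4,935/10,900 = 45.3%.
LTV = 30,500/53,000 = 57.5%.
Program A: score 712 ≥ 700; DTI 45.3% > 43%; employment 29 ≥ 6 mo → does not qualify.
Program B: score 712 ≥ 580; DTI 45.3% > 40%; LTV 57.5% ≤ 90%; employment 29 ≥ 12 mo → does not qualify.

Neither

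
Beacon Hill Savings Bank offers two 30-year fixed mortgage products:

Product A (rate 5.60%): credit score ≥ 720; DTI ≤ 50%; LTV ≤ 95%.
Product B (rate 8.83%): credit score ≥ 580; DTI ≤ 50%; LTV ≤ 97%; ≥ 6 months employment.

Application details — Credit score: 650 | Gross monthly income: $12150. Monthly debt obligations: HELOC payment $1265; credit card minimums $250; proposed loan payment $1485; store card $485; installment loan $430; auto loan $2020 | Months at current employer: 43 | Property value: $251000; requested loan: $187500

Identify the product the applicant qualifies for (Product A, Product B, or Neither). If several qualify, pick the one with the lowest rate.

Total debts = (1,265 + 250 + 1,485 + 485 + 430 + 2,020) = 5,935; DTI = 5,935/12,150 = 48.8%.
LTV = 187,500/251,000 = 74.7%.
Product A: score 650 < 720; DTI 48.8% ≤ 50%; LTV 74.7% ≤ 95% → does not qualify.
Product B: score 650 ≥ 580; DTI 48.8% ≤ 50%; LTV 74.7% ≤ 97%; employment 43 ≥ 6 mo → qualifies.

Product B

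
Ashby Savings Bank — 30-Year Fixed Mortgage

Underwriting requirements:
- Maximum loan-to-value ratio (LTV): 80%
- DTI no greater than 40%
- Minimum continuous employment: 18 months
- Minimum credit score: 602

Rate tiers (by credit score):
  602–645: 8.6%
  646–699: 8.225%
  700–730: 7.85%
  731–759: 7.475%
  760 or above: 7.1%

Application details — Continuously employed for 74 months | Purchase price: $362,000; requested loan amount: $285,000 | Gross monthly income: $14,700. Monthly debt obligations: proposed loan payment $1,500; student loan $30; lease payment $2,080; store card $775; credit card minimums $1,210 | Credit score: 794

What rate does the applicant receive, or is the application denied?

Approved at 7.1%

Credit score 794 ≥ 602 (meets minimum)
LTV: 285,000 ÷ 362,000 = 78.7%, within 80% cap
Employment 74 ≥ 18 months
Total monthly debts = (1,500 + 30 + 2,080 + 775 + 1,210) = 5,595. DTI = 5,595/14,700 = 38.1% ≤ 40%
All requirements met. Score 794 falls in the 760 or above tier → 7.1%.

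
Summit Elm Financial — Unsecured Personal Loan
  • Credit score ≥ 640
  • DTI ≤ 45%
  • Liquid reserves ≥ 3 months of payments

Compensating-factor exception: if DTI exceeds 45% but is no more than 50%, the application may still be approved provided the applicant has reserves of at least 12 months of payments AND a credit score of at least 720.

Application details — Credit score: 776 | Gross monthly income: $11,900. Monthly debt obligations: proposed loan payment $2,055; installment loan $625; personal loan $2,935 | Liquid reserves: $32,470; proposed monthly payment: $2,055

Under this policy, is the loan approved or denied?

Credit score 776 ≥ 640 (meets base)
Total debts = (2,055 + 625 + 2,935) = 5,615. DTI = 5,615/11,900 = 47.2% > 45% — standard DTI limit exceeded.
Reserves: 32,470 ÷ 2,055 = 15.8 months (meets 3-month minimum)
47.2% falls in the override range (45%–50%), so the compensating-factor test applies.
Override check — reserves: 15.8 mo (ok); score: 776 (ok).
Both override conditions satisfied; DTI exception granted.

Approved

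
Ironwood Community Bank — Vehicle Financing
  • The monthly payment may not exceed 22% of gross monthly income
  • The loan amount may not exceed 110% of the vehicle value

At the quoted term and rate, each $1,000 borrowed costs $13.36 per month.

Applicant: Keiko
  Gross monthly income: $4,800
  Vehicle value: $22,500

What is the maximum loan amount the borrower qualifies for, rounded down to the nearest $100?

Payment cap: 22% × $4,800 = $1,056/month.
At $13.36 per $1,000, that supports 1,056/13.36 × 1,000 ≈ $79,041 → $79,000.
LTV cap: 110% × $22,500 = $24,750 → $24,700.
Binding constraint: loan-to-value.

$24,700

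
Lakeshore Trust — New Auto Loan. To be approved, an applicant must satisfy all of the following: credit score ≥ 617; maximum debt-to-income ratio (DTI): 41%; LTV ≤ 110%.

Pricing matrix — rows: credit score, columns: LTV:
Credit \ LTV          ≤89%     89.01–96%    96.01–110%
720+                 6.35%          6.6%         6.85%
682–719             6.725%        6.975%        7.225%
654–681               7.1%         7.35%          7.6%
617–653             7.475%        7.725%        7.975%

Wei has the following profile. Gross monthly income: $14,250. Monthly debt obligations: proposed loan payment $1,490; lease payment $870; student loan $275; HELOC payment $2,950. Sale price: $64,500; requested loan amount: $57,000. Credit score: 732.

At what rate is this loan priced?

6.35%

Credit score 732 ≥ 617; Total monthly debts = (1,490 + 870 + 275 + 2,950) = 5,585. Debt-to-income = 5,585/14,250 = 39.2% — meets 41% limit
LTV: 57,000 ÷ 64,500 = 88.4%, within 110% cap
Score 732 is in the 720+ band; LTV 88.4% is in the ≤89% band → 6.35%.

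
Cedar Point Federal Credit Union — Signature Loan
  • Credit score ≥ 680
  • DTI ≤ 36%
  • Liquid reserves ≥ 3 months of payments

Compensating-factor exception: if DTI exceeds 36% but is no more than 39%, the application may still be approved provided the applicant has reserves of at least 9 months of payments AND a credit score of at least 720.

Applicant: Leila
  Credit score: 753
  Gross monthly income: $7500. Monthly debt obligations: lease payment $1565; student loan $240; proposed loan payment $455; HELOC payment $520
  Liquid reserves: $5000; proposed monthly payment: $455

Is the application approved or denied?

Approved

Credit score 753 ≥ 680 (meets base)
Total debts = (1,565 + 240 + 455 + 520) = 2,780. DTI: 2,780 ÷ 7,500 = 37.1%, over the 36% base limit.
Reserves: 5,000 ÷ 455 = 11.0 months (meets 3-month minimum)
37.1% falls in the override range (36%–39%), so the compensating-factor test applies.
Reserves 11.0 ≥ 9 months; credit score 753 ≥ 720.
Both override conditions satisfied; DTI exception granted.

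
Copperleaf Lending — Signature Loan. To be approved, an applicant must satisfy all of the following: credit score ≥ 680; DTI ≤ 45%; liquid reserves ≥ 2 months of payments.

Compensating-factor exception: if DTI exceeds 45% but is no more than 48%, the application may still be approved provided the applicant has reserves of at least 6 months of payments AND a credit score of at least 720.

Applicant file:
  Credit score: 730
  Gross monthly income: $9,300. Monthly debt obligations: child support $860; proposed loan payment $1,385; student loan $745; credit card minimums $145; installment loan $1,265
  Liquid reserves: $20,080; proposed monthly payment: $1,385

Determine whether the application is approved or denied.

Credit score 730 ≥ 680 (meets base)
Total debts = (860 + 1,385 + 745 + 145 + 1,265) = 4,400. DTI: 4,400 ÷ 9,300 = 47.3%, over the 45% base limit.
Reserves = 20,080/1,385 = 14.5 months ≥ 2
DTI 47.3% is within the 45%–48% exception band; checking compensating factors.
Override check — reserves: 14.5 mo (ok); score: 730 (ok).
Both compensating conditions met → exception applies.

Approved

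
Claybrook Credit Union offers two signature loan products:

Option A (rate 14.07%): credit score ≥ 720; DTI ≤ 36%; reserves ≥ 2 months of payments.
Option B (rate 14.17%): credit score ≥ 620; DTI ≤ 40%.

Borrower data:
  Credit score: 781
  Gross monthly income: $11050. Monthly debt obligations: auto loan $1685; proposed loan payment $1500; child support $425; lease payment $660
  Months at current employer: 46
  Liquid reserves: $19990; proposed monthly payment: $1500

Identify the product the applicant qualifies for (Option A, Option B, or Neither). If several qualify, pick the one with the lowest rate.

Total debts = (1,685 + 1,500 + 425 + 660) = 4,270; DTI = 4,270/11,050 = 38.6%.
Reserves = 19,990/1,500 = 13.3 months.
Option A: score 781 ≥ 720; DTI 38.6% > 36%; reserves 13.3 ≥ 2 mo → does not qualify.
Option B: score 781 ≥ 620; DTI 38.6% ≤ 40% → qualifies.

Option B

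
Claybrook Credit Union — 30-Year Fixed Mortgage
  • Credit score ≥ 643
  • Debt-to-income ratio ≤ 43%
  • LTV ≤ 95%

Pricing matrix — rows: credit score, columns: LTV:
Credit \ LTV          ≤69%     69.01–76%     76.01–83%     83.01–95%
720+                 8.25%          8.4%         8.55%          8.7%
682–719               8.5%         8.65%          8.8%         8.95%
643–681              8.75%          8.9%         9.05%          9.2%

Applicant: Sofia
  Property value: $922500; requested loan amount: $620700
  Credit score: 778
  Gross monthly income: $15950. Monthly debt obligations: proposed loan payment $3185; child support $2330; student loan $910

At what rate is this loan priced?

8.25%

Credit score 778 ≥ 643; Total monthly debts = (3,185 + 2,330 + 910) = 6,425. DTI = 6,425/15,950 = 40.3% ≤ 43%
LTV: 620,700 ÷ 922,500 = 67.3%, within 95% cap
Score 778 is in the 720+ band; LTV 67.3% is in the ≤69% band → 8.25%.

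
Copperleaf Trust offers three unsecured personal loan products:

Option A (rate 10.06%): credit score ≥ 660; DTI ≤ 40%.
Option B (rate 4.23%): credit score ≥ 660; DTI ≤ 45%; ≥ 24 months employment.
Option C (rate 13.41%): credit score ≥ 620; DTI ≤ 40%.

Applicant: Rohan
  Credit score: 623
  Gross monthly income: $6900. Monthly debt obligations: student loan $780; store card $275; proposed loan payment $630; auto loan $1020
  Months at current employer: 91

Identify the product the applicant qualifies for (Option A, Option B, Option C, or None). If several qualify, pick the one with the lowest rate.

Option C

Total debts = (780 + 275 + 630 + 1,020) = 2,705; DTI = 2,705/6,900 = 39.2%.
Option A: score 623 < 660; DTI 39.2% ≤ 40% → does not qualify.
Option B: score 623 < 660; DTI 39.2% ≤ 45%; employment 91 ≥ 24 mo → does not qualify.
Option C: score 623 ≥ 620; DTI 39.2% ≤ 40% → qualifies.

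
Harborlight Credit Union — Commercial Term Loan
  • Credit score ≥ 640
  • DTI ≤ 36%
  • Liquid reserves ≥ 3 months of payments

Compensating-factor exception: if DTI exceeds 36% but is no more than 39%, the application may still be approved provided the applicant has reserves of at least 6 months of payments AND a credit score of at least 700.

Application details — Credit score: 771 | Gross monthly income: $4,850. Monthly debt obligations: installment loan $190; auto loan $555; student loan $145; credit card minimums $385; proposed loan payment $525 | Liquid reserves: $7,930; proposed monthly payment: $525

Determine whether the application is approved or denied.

Approved

Credit score 771 ≥ 640 (meets base)
Total debts = (190 + 555 + 145 + 385 + 525) = 1,800. DTI = 1,800/4,850 = 37.1% > 36% — standard DTI limit exceeded.
Reserves: 7,930 ÷ 525 = 15.1 months (meets 3-month minimum)
DTI 37.1% is within the 36%–39% exception band; checking compensating factors.
Override check — reserves: 15.1 mo (ok); score: 771 (ok).
Both compensating conditions met → exception applies.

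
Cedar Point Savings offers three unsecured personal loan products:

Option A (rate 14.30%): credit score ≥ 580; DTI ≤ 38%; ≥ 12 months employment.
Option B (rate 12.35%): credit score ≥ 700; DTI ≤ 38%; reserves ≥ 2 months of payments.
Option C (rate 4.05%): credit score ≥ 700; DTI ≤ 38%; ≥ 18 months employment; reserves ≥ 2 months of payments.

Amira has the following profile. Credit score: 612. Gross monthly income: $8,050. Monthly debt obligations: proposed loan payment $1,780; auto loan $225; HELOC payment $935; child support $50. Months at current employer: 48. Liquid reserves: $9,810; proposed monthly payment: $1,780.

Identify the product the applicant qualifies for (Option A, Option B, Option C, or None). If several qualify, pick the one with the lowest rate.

Total debts = (1,780 + 225 + 935 + 50) = 2,990; DTI = 2,990/8,050 = 37.1%.
Reserves = 9,810/1,780 = 5.5 months.
Option A: score 612 ≥ 580; DTI 37.1% ≤ 38%; employment 48 ≥ 12 mo → qualifies.
Option B: score 612 < 700; DTI 37.1% ≤ 38%; reserves 5.5 ≥ 2 mo → does not qualify.
Option C: score 612 < 700; DTI 37.1% ≤ 38%; employment 48 ≥ 18 mo; reserves 5.5 ≥ 2 mo → does not qualify.

Option A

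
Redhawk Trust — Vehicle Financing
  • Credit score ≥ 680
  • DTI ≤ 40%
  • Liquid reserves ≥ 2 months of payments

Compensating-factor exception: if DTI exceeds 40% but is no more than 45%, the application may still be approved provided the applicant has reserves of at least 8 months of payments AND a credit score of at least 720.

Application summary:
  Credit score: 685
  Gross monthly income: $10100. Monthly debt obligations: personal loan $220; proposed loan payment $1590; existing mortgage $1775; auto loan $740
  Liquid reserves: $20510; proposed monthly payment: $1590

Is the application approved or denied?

Credit score 685 ≥ 680 (meets base)
Total debts = (220 + 1,590 + 1,775 + 740) = 4,325. DTI: 4,325 ÷ 10,100 = 42.8%, over the 40% base limit.
Liquid reserves cover 20,510/1,590 = 12.9 months — ≥ 2 required
42.8% falls in the override range (40%–45%), so the compensating-factor test applies.
Reserves 12.9 ≥ 8 months; credit score 685 < 720.
Override conditions not both satisfied; exception does not apply.

Denied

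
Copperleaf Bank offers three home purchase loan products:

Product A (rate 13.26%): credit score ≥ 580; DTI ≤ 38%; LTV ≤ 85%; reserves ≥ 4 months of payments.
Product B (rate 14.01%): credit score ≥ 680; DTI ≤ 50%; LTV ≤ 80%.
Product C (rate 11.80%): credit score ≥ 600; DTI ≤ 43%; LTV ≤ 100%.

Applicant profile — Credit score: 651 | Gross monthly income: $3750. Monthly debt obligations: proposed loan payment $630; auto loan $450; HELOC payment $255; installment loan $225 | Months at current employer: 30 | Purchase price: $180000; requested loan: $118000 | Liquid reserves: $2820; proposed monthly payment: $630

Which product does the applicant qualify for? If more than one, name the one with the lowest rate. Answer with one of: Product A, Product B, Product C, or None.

Product C

Total debts = (630 + 450 + 255 + 225) = 1,560; DTI = 1,560/3,750 = 41.6%.
LTV = 118,000/180,000 = 65.6%.
Reserves = 2,820/630 = 4.5 months.
Product A: score 651 ≥ 580; DTI 41.6% > 38%; LTV 65.6% ≤ 85%; reserves 4.5 ≥ 4 mo → does not qualify.
Product B: score 651 < 680; DTI 41.6% ≤ 50%; LTV 65.6% ≤ 80% → does not qualify.
Product C: score 651 ≥ 600; DTI 41.6% ≤ 43%; LTV 65.6% ≤ 100% → qualifies.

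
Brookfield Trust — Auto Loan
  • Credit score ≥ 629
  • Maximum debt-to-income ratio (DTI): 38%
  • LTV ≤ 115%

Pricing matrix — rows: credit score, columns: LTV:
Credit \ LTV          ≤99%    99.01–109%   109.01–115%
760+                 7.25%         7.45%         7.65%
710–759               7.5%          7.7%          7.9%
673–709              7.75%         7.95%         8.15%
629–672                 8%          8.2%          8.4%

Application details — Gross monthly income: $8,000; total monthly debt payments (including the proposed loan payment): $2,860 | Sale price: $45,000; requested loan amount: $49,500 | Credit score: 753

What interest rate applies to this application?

7.9%

Credit score 753 ≥ 629; DTI: 2,860 ÷ 8,000 = 35.8%, within the 38% cap
Loan-to-value = 49,500/45,000 = 110% — pass (115% max)
Credit 753 → row 710–759; LTV 110% → column 109.01–115%. Grid cell → 7.9%.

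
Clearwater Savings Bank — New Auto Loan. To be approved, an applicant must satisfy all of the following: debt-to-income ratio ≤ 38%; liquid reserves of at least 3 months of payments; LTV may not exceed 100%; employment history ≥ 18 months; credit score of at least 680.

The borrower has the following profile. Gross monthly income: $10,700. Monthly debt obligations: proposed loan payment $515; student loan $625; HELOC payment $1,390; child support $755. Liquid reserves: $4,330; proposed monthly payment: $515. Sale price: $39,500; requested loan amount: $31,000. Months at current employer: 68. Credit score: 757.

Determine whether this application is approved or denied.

Approved

Total monthly debts = (515 + 625 + 1,390 + 755) = 3,285. Debt-to-income = 3,285/10,700 = 30.7% — meets 38% limit
Liquid reserves cover 4,330/515 = 8.4 months — ≥ 3 required
Loan-to-value = 31,000/39,500 = 78.5% — pass (100% max)
Employment 68 ≥ 18 months
Credit score 757 ≥ 680 (meets)
All criteria satisfied.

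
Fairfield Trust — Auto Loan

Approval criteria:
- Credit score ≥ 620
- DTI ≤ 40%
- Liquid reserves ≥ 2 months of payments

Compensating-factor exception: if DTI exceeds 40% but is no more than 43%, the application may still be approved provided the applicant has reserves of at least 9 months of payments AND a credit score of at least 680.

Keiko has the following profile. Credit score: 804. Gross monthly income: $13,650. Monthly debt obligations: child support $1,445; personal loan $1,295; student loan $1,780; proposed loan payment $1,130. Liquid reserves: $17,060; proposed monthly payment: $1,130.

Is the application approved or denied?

Approved

Credit score 804 ≥ 620 (meets base)
Total debts = (1,445 + 1,295 + 1,780 + 1,130) = 5,650. DTI = 5,650/13,650 = 41.4% > 40% — standard DTI limit exceeded.
Reserves: 17,060 ÷ 1,130 = 15.1 months (meets 2-month minimum)
41.4% falls in the override range (40%–43%), so the compensating-factor test applies.
Override check — reserves: 15.1 mo (ok); score: 804 (ok).
Both override conditions satisfied; DTI exception granted.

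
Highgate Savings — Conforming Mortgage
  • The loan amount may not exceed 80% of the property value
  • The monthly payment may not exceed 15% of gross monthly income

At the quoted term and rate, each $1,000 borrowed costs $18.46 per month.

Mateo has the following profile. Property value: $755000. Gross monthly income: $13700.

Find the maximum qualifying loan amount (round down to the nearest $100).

Payment cap: 15% × $13,700 = $2,055/month.
At $18.46 per $1,000, that supports 2,055/18.46 × 1,000 ≈ $111,321 → $111,300.
LTV cap: 80% × $755,000 = $604,000 → $604,000.
Binding constraint: payment-to-income.

$111,300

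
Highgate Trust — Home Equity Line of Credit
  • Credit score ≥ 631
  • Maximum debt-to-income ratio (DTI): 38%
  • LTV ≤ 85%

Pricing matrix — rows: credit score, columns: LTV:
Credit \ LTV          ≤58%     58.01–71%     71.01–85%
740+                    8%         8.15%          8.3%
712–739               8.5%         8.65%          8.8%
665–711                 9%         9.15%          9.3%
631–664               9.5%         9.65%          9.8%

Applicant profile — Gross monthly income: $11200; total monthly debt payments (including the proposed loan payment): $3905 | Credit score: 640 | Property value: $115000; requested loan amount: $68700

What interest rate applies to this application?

9.65%

Credit score 640 ≥ 631; Debt-to-income = 3,905/11,200 = 34.9% — meets 38% limit
LTV = 68,700/115,000 = 59.7% ≤ 85%
Score 640 is in the 631–664 band; LTV 59.7% is in the 58.01–71% band → 9.65%.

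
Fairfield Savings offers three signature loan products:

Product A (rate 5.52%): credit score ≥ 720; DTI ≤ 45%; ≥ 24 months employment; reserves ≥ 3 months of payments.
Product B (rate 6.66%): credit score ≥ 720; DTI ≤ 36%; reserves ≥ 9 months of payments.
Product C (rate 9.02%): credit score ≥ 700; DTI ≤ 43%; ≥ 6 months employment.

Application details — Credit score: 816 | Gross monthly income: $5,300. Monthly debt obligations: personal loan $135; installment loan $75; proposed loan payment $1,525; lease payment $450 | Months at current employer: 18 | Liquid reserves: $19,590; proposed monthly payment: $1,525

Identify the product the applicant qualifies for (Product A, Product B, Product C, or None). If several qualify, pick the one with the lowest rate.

Total debts = (135 + 75 + 1,525 + 450) = 2,185; DTI = 2,185/5,300 = 41.2%.
Reserves = 19,590/1,525 = 12.8 months.
Product A: score 816 ≥ 720; DTI 41.2% ≤ 45%; employment 18 < 24 mo; reserves 12.8 ≥ 3 mo → does not qualify.
Product B: score 816 ≥ 720; DTI 41.2% > 36%; reserves 12.8 ≥ 9 mo → does not qualify.
Product C: score 816 ≥ 700; DTI 41.2% ≤ 43%; employment 18 ≥ 6 mo → qualifies.

Product C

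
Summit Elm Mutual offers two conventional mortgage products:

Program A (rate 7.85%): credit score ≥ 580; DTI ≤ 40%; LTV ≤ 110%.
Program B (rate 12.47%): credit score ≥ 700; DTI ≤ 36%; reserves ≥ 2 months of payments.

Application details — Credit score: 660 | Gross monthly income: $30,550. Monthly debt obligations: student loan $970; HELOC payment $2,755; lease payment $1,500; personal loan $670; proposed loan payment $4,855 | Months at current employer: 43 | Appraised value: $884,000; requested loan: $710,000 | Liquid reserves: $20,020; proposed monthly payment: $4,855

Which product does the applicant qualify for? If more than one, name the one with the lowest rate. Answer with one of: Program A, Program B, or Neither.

Program A

Total debts = (970 + 2,755 + 1,500 + 670 + 4,855) = 10,750; DTI = 10,750/30,550 = 35.2%.
LTV = 710,000/884,000 = 80.3%.
Reserves = 20,020/4,855 = 4.1 months.
Program A: score 660 ≥ 580; DTI 35.2% ≤ 40%; LTV 80.3% ≤ 110% → qualifies.
Program B: score 660 < 700; DTI 35.2% ≤ 36%; reserves 4.1 ≥ 2 mo → does not qualify.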